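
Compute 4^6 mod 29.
By repeated squaring mod 29: 4^{1}≡4, 4^{2}≡16, 4^{4}≡24. Then 4^{6} = 4^{4+2} ≡ 24 × 16 ≡ 7 mod 29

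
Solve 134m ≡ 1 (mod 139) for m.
Since 139 is prime, by Fermat 134^(-1) ≡ 134^{137} ≡ 111 (mod 139). Verify: 134 × 111 = 14874 ≡ 1 (mod 139)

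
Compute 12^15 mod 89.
By repeated squaring mod 89: 12^{1}≡12, 12^{2}≡55, 12^{4}≡88, 12^{8}≡1. Then 12^{15} = 12^{8+4+2+1} ≡ 1 × 88 × 55 × 12 ≡ 52 mod 89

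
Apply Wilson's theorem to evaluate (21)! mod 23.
(22)! = (21)! × (22) ≡ -1 mod 23. So (21)! ≡ -1 × (22)^(-1) ≡ (-1)×(-1) = 1 mod 23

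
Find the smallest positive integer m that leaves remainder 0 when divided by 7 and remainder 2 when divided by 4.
M = 7 × 4 = 28. M₁ = 4, y₁ ≡ 2 mod 7. M₂ = 7, y₂ ≡ 3 mod 4. m = 0×4×2 + 2×7×3 ≡ 14 mod 28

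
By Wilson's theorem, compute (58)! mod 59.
By Wilson's theorem, (58)! ≡ -1 ≡ 58 mod 59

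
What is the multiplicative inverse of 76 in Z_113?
Since 113 is prime, by Fermat 76^(-1) ≡ 76^{111} ≡ 58 mod 113. Verify: 76 × 58 = 4408 ≡ 1 mod 113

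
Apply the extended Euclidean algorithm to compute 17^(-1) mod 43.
Extended GCD: 17(-5) + 43(2) = 1. So 17^(-1) ≡ -5 ≡ 38 (mod 43). Verify: 17 × 38 = 646 ≡ 1 (mod 43)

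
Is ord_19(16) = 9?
Powers of 16 mod 19: 16^1≡16, 16^2≡9, 16^3≡11, 16^4≡5, 16^5≡4, 16^6≡7, 16^7≡17, 16^8≡6, 16^9≡1. First k with 16^k≡1 is k=9. Yes, ord_19(16) = 9.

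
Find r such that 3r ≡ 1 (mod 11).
Since 11 is prime, by Fermat 3^(-1) ≡ 3^{9} ≡ 4 (mod 11). Verify: 3 × 4 = 12 ≡ 1 (mod 11)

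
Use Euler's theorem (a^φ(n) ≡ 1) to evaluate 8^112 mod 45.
By Euler: 8^{24} ≡ 1 mod 45 since gcd(8, 45) = 1. 112 = 4×24 + 16. So 8^{112} ≡ 8^{16} ≡ 1 mod 45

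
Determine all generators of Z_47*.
There are φ(46) = 22 primitive roots mod 47: {5, 10, 11, 13, 15, 19, 20, 22, 23, 26, 29, 30, 31, 33, 35, 38, 39, 40, 41, 43, 44, 45}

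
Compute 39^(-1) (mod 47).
Since 47 is prime, by Fermat 39^(-1) ≡ 39^{45} ≡ 41 (mod 47). Verify: 39 × 41 = 1599 ≡ 1 (mod 47)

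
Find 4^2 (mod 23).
4^{2} = 16 ≡ 16 (mod 23)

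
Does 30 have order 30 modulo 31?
30^{2} ≡ 1 mod 31 and 2 < 30, so ord_31(30) = 2 ≠ 30 and 30 is not a primitive root.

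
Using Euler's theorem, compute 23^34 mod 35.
By Euler: 23^{24} ≡ 1 mod 35 since gcd(23, 35) = 1. 34 = 1×24 + 10. So 23^{34} ≡ 23^{10} ≡ 9 mod 35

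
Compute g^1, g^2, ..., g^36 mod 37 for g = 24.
24^1, 24^2, ..., 24^{36} mod 37: [24, 21, 23, 34, 2, 11, 5, 9, 31, 4, 22, 10, 18, 25, 8, 7, 20, 36, 13, 16, 14, 3, 35, 26, 32, 28, 6, 33, 15, 27, 19, 12, 29, 30, 17, 1]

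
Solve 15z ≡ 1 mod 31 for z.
Since 31 is prime, by Fermat 15^(-1) ≡ 15^{29} ≡ 29 mod 31. Verify: 15 × 29 = 435 ≡ 1 mod 31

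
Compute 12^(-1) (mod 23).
Since 23 is prime, by Fermat 12^(-1) ≡ 12^{21} ≡ 2 (mod 23). Verify: 12 × 2 = 24 ≡ 1 (mod 23)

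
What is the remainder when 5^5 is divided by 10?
By repeated squaring (mod 10): 5^{1}≡5, 5^{2}≡5, 5^{4}≡5. Then 5^{5} = 5^{4+1} ≡ 5 × 5 ≡ 5 (mod 10)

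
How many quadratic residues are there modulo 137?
For prime 137, there are (p-1)/2 = (137-1)/2 = 68 quadratic residues (excluding 0).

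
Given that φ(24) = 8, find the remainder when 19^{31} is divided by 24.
By Euler: 19^{8} ≡ 1 (mod 24) since gcd(19, 24) = 1. 31 = 3×8 + 7. So 19^{31} ≡ 19^{7} ≡ 19 (mod 24)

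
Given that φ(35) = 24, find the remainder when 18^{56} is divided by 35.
By Euler: 18^{24} ≡ 1 mod 35 since gcd(18, 35) = 1. 56 = 2×24 + 8. So 18^{56} ≡ 18^{8} ≡ 16 mod 35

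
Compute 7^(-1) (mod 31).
Since 31 is prime, by Fermat 7^(-1) ≡ 7^{29} ≡ 9 (mod 31). Verify: 7 × 9 = 63 ≡ 1 (mod 31)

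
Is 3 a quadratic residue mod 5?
By Euler's criterion: 3^{2} ≡ 4 mod 5. Since this equals -1 (≡ 4), 3 is not a QR.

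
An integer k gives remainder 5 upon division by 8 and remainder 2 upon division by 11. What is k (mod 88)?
M = 8 × 11 = 88. M₁ = 11, y₁ ≡ 3 (mod 8). M₂ = 8, y₂ ≡ 7 (mod 11). k = 5×11×3 + 2×8×7 ≡ 13 (mod 88)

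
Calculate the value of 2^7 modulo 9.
By repeated squaring (mod 9): 2^{1}≡2, 2^{2}≡4, 2^{4}≡7. Then 2^{7} = 2^{4+2+1} ≡ 7 × 4 × 2 ≡ 2 (mod 9)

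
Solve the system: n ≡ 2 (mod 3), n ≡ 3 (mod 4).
M = 3 × 4 = 12. M₁ = 4, y₁ ≡ 1 (mod 3). M₂ = 3, y₂ ≡ 3 (mod 4). n = 2×4×1 + 3×3×3 ≡ 11 (mod 12)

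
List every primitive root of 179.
There are φ(178) = 88 primitive roots mod 179: {2, 6, 7, 8, 10, 11, 18, 21, 23, 24, 26, 28, 30, 32, 33, 34, 35, 37, 38, 40, 41, 44, 50, 53, 54, 55, 58, 62, 63, 69, 71, 72, 73, 78, 79, 84, 86, 90, 91, 92, 94, 96, 97, 98, 99, 102, 103, 104, 105, 109, 111, 112, 113, 114, 115, 118, 119, 120, 122, 123, 127, 128, 130, 131, 132, 133, 134, 136, 137, 140, 143, 148, 150, 152, 154, 157, 159, 160, 162, 163, 164, 165, 166, 167, 170, 174, 175, 176}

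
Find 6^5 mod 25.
By repeated squaring mod 25: 6^{1}≡6, 6^{2}≡11, 6^{4}≡21. Then 6^{5} = 6^{4+1} ≡ 21 × 6 ≡ 1 mod 25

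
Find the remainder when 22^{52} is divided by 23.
By Fermat: 22^{22} ≡ 1 (mod 23). 52 = 2×22 + 8. So 22^{52} ≡ 22^{8} ≡ 1 (mod 23)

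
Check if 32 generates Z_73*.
32^{9} ≡ 1 (mod 73) and 9 < 72, so ord_73(32) = 9 ≠ 72 and 32 is not a primitive root.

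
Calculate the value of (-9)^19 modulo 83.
By repeated squaring mod 83: (-9)^{1}≡74, (-9)^{2}≡81, (-9)^{4}≡4, (-9)^{8}≡16, (-9)^{16}≡7. Then (-9)^{19} = (-9)^{16+2+1} ≡ 7 × 81 × 74 ≡ 43 mod 83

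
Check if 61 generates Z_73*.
61^{36} ≡ 1 mod 73 and 36 < 72, so ord_73(61) = 36 ≠ 72 and 61 is not a primitive root.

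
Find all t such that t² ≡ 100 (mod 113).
The square roots of 100 mod 113 are 10 and 103. Verify: 10² = 100 ≡ 100 (mod 113)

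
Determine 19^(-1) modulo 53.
Since 53 is prime, by Fermat 19^(-1) ≡ 19^{51} ≡ 14 (mod 53). Verify: 19 × 14 = 266 ≡ 1 (mod 53)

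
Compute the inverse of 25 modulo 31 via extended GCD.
Extended GCD: 25(5) + 31(-4) = 1. So 25^(-1) ≡ 5 mod 31. Verify: 25 × 5 = 125 ≡ 1 mod 31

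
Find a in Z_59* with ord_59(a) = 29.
3 has order 29 mod 59 since 3^{29} ≡ 1 mod 59 and no smaller power works.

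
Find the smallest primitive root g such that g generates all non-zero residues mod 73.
g = 5. For each prime q|72: 5^{36}≡72, 5^{24}≡8, none ≡ 1, so ord_73(5) = 72 and 5 is a primitive root.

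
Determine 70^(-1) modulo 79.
Since 79 is prime, by Fermat 70^(-1) ≡ 70^{77} ≡ 35 mod 79. Verify: 70 × 35 = 2450 ≡ 1 mod 79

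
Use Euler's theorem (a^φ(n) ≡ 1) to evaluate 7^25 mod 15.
By Euler: 7^{8} ≡ 1 (mod 15) since gcd(7, 15) = 1. 25 = 3×8 + 1. So 7^{25} ≡ 7^{1} ≡ 7 (mod 15)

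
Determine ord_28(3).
Powers of 3 mod 28: 3^1≡3, 3^2≡9, 3^3≡27, 3^4≡25, 3^5≡19, 3^6≡1. Order = 6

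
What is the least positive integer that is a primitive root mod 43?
g = 3. Powers: [3, 9, 27, 38, 28, 41, 37, 25, ...] generates all 42 non-zero residues.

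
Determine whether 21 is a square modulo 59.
By Euler's criterion: 21^{29} ≡ 1 mod 59. Since this equals 1, 21 is a QR.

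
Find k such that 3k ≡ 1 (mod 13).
Since 13 is prime, by Fermat 3^(-1) ≡ 3^{11} ≡ 9 (mod 13). Verify: 3 × 9 = 27 ≡ 1 (mod 13)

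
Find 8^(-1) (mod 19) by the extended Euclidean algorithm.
Extended GCD: 8(-7) + 19(3) = 1. So 8^(-1) ≡ -7 ≡ 12 (mod 19). Verify: 8 × 12 = 96 ≡ 1 (mod 19)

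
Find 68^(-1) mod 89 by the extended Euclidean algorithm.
Extended GCD: 68(-17) + 89(13) = 1. So 68^(-1) ≡ -17 ≡ 72 mod 89. Verify: 68 × 72 = 4896 ≡ 1 mod 89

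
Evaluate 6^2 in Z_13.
6^{2} = 36 ≡ 10 mod 13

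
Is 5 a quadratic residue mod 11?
By Euler's criterion: 5^{5} ≡ 1 (mod 11). Since this equals 1, 5 is a QR.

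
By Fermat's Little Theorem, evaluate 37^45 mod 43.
By Fermat: 37^{42} ≡ 1 mod 43. So 37^{45} = 37^{42} · 37^{3} ≡ 37^{3} ≡ 42 mod 43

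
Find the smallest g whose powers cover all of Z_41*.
g = 6. For each prime q|40: 6^{20}≡40, 6^{8}≡10, none ≡ 1, so ord_41(6) = 40 and 6 is a primitive root.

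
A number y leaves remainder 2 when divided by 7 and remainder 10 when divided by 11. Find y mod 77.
M = 7 × 11 = 77. M₁ = 11, y₁ ≡ 2 mod 7. M₂ = 7, y₂ ≡ 8 mod 11. y = 2×11×2 + 10×7×8 ≡ 65 mod 77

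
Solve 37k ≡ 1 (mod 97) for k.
Since 97 is prime, by Fermat 37^(-1) ≡ 37^{95} ≡ 21 (mod 97). Verify: 37 × 21 = 777 ≡ 1 (mod 97)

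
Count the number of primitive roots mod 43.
A prime p has φ(p-1) primitive roots; here φ(42) = 12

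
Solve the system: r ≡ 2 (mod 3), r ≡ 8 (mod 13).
M = 3 × 13 = 39. M₁ = 13, y₁ ≡ 1 (mod 3). M₂ = 3, y₂ ≡ 9 (mod 13). r = 2×13×1 + 8×3×9 ≡ 8 (mod 39)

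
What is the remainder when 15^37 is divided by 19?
Using Fermat: 15^{18} ≡ 1 (mod 19). 37 ≡ 1 (mod 18). So 15^{37} ≡ 15^{1} ≡ 15 (mod 19)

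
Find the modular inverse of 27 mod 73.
Since 73 is prime, by Fermat 27^(-1) ≡ 27^{71} ≡ 46 (mod 73). Verify: 27 × 46 = 1242 ≡ 1 (mod 73)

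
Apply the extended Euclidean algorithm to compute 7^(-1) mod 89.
Extended GCD: 7(-38) + 89(3) = 1. So 7^(-1) ≡ -38 ≡ 51 mod 89. Verify: 7 × 51 = 357 ≡ 1 mod 89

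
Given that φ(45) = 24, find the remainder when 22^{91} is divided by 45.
By Euler: 22^{24} ≡ 1 mod 45 since gcd(22, 45) = 1. 91 = 3×24 + 19. So 22^{91} ≡ 22^{19} ≡ 13 mod 45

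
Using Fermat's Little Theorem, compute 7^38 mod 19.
By Fermat: 7^{18} ≡ 1 mod 19. 38 = 2×18 + 2. So 7^{38} ≡ 7^{2} ≡ 11 mod 19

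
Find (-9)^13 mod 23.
By repeated squaring mod 23: (-9)^{1}≡14, (-9)^{2}≡12, (-9)^{4}≡6, (-9)^{8}≡13. Then (-9)^{13} = (-9)^{8+4+1} ≡ 13 × 6 × 14 ≡ 11 mod 23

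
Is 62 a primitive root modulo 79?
62^{13} ≡ 1 mod 79 and 13 < 78, so ord_79(62) = 13 ≠ 78 and 62 is not a primitive root.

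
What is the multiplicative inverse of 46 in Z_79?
Since 79 is prime, by Fermat 46^(-1) ≡ 46^{77} ≡ 67 mod 79. Verify: 46 × 67 = 3082 ≡ 1 mod 79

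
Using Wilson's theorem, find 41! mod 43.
(42)! = (41)! × (42) ≡ -1 mod 43. So (41)! ≡ -1 × (42)^(-1) ≡ (-1)×(-1) = 1 mod 43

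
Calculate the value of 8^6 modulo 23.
By repeated squaring mod 23: 8^{1}≡8, 8^{2}≡18, 8^{4}≡2. Then 8^{6} = 8^{4+2} ≡ 2 × 18 ≡ 13 mod 23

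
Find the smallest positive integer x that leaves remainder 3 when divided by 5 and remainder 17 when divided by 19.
M = 5 × 19 = 95. M₁ = 19, y₁ ≡ 4 mod 5. M₂ = 5, y₂ ≡ 4 mod 19. x = 3×19×4 + 17×5×4 ≡ 93 mod 95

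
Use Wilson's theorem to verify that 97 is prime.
(96)! mod 97 = 96. Since this equals -1 (mod 97), Wilson confirms 97 is prime.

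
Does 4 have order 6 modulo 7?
4^{3} ≡ 1 (mod 7) and 3 < 6, so ord_7(4) = 3 ≠ 6 and 4 is not a primitive root.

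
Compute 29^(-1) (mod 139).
Since 139 is prime, by Fermat 29^(-1) ≡ 29^{137} ≡ 24 (mod 139). Verify: 29 × 24 = 696 ≡ 1 (mod 139)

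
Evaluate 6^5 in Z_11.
By repeated squaring (mod 11): 6^{1}≡6, 6^{2}≡3, 6^{4}≡9. Then 6^{5} = 6^{4+1} ≡ 9 × 6 ≡ 10 (mod 11)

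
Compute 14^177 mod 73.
Using Fermat: 14^{72} ≡ 1 mod 73. 177 ≡ 33 mod 72. So 14^{177} ≡ 14^{33} ≡ 56 mod 73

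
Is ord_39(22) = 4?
Powers of 22 mod 39: 22^1≡22, 22^2≡16, 22^3≡1. Already 22^3≡1, so the order is 3 < 4. No, the actual order is 3.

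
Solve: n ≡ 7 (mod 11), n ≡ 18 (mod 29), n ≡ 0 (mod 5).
M = 11 × 29 × 5 = 1595. M₁ = 145, y₁ ≡ 6 (mod 11). M₂ = 55, y₂ ≡ 19 (mod 29). M₃ = 319, y₃ ≡ 4 (mod 5). n = 7×145×6 + 18×55×19 + 0×319×4 ≡ 975 (mod 1595)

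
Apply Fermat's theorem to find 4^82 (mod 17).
By Fermat: 4^{16} ≡ 1 (mod 17). 82 = 5×16 + 2. So 4^{82} ≡ 4^{2} ≡ 16 (mod 17)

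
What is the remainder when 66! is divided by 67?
By Wilson's theorem, (66)! ≡ -1 ≡ 66 (mod 67)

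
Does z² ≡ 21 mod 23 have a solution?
By Euler's criterion: 21^{11} ≡ 22 mod 23. Since this equals -1 (≡ 22), 21 is not a QR.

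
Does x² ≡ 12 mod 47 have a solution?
By Euler's criterion: 12^{23} ≡ 1 mod 47. Since this equals 1, 12 is a QR.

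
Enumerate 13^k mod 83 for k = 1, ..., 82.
13^1, 13^2, ..., 13^{82} mod 83: [13, 3, 39, 9, 34, 27, 19, 81, 57, 77, 5, 65, 15, 29, 45, 4, 52, 12, 73, 36, 53, 25, 76, 75, 62, 59, 20, 11, 60, 33, 14, 16, 42, 48, 43, 61, 46, 17, 55, 51, 82, 70, 80, 44, 74, 49, 56, 64, 2, 26, 6, 78, 18, 68, 54, 38, 79, 31, 71, 10, 47, 30, 58, 7, 8, 21, 24, 63, 72, 23, 50, 69, 67, 41, 35, 40, 22, 37, 66, 28, 32, 1]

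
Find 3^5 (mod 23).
By repeated squaring (mod 23): 3^{1}≡3, 3^{2}≡9, 3^{4}≡12. Then 3^{5} = 3^{4+1} ≡ 12 × 3 ≡ 13 (mod 23)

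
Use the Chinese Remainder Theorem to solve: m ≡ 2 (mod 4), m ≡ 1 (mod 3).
M = 4 × 3 = 12. M₁ = 3, y₁ ≡ 3 (mod 4). M₂ = 4, y₂ ≡ 1 (mod 3). m = 2×3×3 + 1×4×1 ≡ 10 (mod 12)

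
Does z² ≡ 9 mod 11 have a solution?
By Euler's criterion: 9^{5} ≡ 1 mod 11. Since this equals 1, 9 is a QR.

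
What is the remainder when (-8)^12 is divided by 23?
By repeated squaring (mod 23): (-8)^{1}≡15, (-8)^{2}≡18, (-8)^{4}≡2, (-8)^{8}≡4. Then (-8)^{12} = (-8)^{8+4} ≡ 4 × 2 ≡ 8 (mod 23)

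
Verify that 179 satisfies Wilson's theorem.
(178)! mod 179 = 178. Since this equals -1 (mod 179), Wilson confirms 179 is prime.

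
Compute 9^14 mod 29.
By repeated squaring mod 29: 9^{1}≡9, 9^{2}≡23, 9^{4}≡7, 9^{8}≡20. Then 9^{14} = 9^{8+4+2} ≡ 20 × 7 × 23 ≡ 1 mod 29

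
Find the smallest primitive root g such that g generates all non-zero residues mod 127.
g = 3. Powers: [3, 9, 27, 81, 116, 94, 28, 84, ...] generates all 126 non-zero residues.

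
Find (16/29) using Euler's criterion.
(16/29) = 16^{14} mod 29 = 1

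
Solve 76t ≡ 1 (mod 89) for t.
Since 89 is prime, by Fermat 76^(-1) ≡ 76^{87} ≡ 41 (mod 89). Verify: 76 × 41 = 3116 ≡ 1 (mod 89)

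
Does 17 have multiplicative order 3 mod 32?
Powers of 17 mod 32: 17^1≡17, 17^2≡1. Already 17^2≡1, so the order is 2 < 3. No, the actual order is 2.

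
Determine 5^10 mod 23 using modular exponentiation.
By repeated squaring (mod 23): 5^{1}≡5, 5^{2}≡2, 5^{4}≡4, 5^{8}≡16. Then 5^{10} = 5^{8+2} ≡ 16 × 2 ≡ 9 (mod 23)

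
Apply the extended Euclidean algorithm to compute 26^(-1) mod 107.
Extended GCD: 26(-37) + 107(9) = 1. So 26^(-1) ≡ -37 ≡ 70 mod 107. Verify: 26 × 70 = 1820 ≡ 1 mod 107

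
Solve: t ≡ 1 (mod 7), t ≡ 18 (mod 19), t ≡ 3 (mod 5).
M = 7 × 19 × 5 = 665. M₁ = 95, y₁ ≡ 2 (mod 7). M₂ = 35, y₂ ≡ 6 (mod 19). M₃ = 133, y₃ ≡ 2 (mod 5). t = 1×95×2 + 18×35×6 + 3×133×2 ≡ 113 (mod 665)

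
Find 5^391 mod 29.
Using Fermat: 5^{28} ≡ 1 mod 29. 391 ≡ 27 mod 28. So 5^{391} ≡ 5^{27} ≡ 6 mod 29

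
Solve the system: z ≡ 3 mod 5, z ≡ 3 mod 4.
M = 5 × 4 = 20. M₁ = 4, y₁ ≡ 4 mod 5. M₂ = 5, y₂ ≡ 1 mod 4. z = 3×4×4 + 3×5×1 ≡ 3 mod 20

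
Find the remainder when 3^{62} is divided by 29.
By Fermat: 3^{28} ≡ 1 mod 29. 62 = 2×28 + 6. So 3^{62} ≡ 3^{6} ≡ 4 mod 29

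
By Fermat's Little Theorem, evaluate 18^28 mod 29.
By Fermat's Little Theorem, 18^{28} ≡ 1 mod 29 since 29 is prime and gcd(18, 29) = 1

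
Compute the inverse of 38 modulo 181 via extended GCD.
Extended GCD: 38(81) + 181(-17) = 1. So 38^(-1) ≡ 81 mod 181. Verify: 38 × 81 = 3078 ≡ 1 mod 181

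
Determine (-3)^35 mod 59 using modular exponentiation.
By repeated squaring (mod 59): (-3)^{1}≡56, (-3)^{2}≡9, (-3)^{4}≡22, (-3)^{8}≡12, (-3)^{16}≡26, (-3)^{32}≡27. Then (-3)^{35} = (-3)^{32+2+1} ≡ 27 × 9 × 56 ≡ 38 (mod 59)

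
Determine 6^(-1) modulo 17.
Since 17 is prime, by Fermat 6^(-1) ≡ 6^{15} ≡ 3 mod 17. Verify: 6 × 3 = 18 ≡ 1 mod 17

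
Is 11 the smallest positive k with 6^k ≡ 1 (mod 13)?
Powers of 6 mod 13: 6^1≡6, 6^2≡10, 6^3≡8, 6^4≡9, 6^5≡2, 6^6≡12, 6^7≡7, 6^8≡3, 6^9≡5, 6^10≡4, 6^11≡11, 6^12≡1. 6^11≡11≢1, so ord ≠ 11. No, the actual order is 12.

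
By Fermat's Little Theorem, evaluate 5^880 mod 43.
By Fermat: 5^{42} ≡ 1 (mod 43). 880 ≡ 40 (mod 42). So 5^{880} ≡ 5^{40} ≡ 31 (mod 43)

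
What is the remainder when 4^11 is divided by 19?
By repeated squaring (mod 19): 4^{1}≡4, 4^{2}≡16, 4^{4}≡9, 4^{8}≡5. Then 4^{11} = 4^{8+2+1} ≡ 5 × 16 × 4 ≡ 16 (mod 19)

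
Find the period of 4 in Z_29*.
Powers of 4 mod 29: 4^1≡4, 4^2≡16, 4^3≡6, 4^4≡24, 4^5≡9, 4^6≡7, 4^7≡28, 4^8≡25, 4^9≡13, 4^10≡23, 4^11≡5, 4^12≡20, 4^13≡22, 4^14≡1. Order = 14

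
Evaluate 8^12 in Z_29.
By repeated squaring (mod 29): 8^{1}≡8, 8^{2}≡6, 8^{4}≡7, 8^{8}≡20. Then 8^{12} = 8^{8+4} ≡ 20 × 7 ≡ 24 (mod 29)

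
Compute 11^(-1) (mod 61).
Since 61 is prime, by Fermat 11^(-1) ≡ 11^{59} ≡ 50 (mod 61). Verify: 11 × 50 = 550 ≡ 1 (mod 61)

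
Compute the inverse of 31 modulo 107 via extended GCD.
Extended GCD: 31(38) + 107(-11) = 1. So 31^(-1) ≡ 38 mod 107. Verify: 31 × 38 = 1178 ≡ 1 mod 107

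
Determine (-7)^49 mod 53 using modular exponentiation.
By repeated squaring (mod 53): (-7)^{1}≡46, (-7)^{2}≡49, (-7)^{4}≡16, (-7)^{8}≡44, (-7)^{16}≡28, (-7)^{32}≡42. Then (-7)^{49} = (-7)^{32+16+1} ≡ 42 × 28 × 46 ≡ 36 (mod 53)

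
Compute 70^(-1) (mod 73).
Since 73 is prime, by Fermat 70^(-1) ≡ 70^{71} ≡ 24 (mod 73). Verify: 70 × 24 = 1680 ≡ 1 (mod 73)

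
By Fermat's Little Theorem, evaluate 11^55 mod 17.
By Fermat: 11^{16} ≡ 1 (mod 17). 55 = 3×16 + 7. So 11^{55} ≡ 11^{7} ≡ 3 (mod 17)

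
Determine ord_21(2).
Powers of 2 mod 21: 2^1≡2, 2^2≡4, 2^3≡8, 2^4≡16, 2^5≡11, 2^6≡1. ord_21(2) = 6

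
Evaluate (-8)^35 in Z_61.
By repeated squaring mod 61: (-8)^{1}≡53, (-8)^{2}≡3, (-8)^{4}≡9, (-8)^{8}≡20, (-8)^{16}≡34, (-8)^{32}≡58. Then (-8)^{35} = (-8)^{32+2+1} ≡ 58 × 3 × 53 ≡ 11 mod 61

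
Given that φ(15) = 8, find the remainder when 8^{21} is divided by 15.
By Euler: 8^{8} ≡ 1 (mod 15) since gcd(8, 15) = 1. 21 = 2×8 + 5. So 8^{21} ≡ 8^{5} ≡ 8 (mod 15)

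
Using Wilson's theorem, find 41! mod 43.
(42)! = (41)! × (42) ≡ -1 (mod 43). So (41)! ≡ -1 × (42)^(-1) ≡ (-1)×(-1) = 1 (mod 43)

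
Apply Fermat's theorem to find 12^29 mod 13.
By Fermat: 12^{12} ≡ 1 mod 13. 29 = 2×12 + 5. So 12^{29} ≡ 12^{5} ≡ 12 mod 13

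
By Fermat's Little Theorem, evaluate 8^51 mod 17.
By Fermat: 8^{16} ≡ 1 mod 17. 51 = 3×16 + 3. So 8^{51} ≡ 8^{3} ≡ 2 mod 17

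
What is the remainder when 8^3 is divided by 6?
8^{3} = 512 ≡ 2 mod 6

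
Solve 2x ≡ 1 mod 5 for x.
Since 5 is prime, by Fermat 2^(-1) ≡ 2^{3} ≡ 3 mod 5. Verify: 2 × 3 = 6 ≡ 1 mod 5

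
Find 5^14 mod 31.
By repeated squaring mod 31: 5^{1}≡5, 5^{2}≡25, 5^{4}≡5, 5^{8}≡25. Then 5^{14} = 5^{8+4+2} ≡ 25 × 5 × 25 ≡ 25 mod 31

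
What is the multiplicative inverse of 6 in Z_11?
Since 11 is prime, by Fermat 6^(-1) ≡ 6^{9} ≡ 2 mod 11. Verify: 6 × 2 = 12 ≡ 1 mod 11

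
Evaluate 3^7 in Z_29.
By repeated squaring mod 29: 3^{1}≡3, 3^{2}≡9, 3^{4}≡23. Then 3^{7} = 3^{4+2+1} ≡ 23 × 9 × 3 ≡ 12 mod 29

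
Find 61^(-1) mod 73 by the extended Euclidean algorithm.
Extended GCD: 61(6) + 73(-5) = 1. So 61^(-1) ≡ 6 mod 73. Verify: 61 × 6 = 366 ≡ 1 mod 73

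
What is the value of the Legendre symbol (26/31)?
(26/31) = 26^{15} mod 31 = -1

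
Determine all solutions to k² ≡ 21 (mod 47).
The square roots of 21 mod 47 are 16 and 31. Verify: 16² = 256 ≡ 21 (mod 47)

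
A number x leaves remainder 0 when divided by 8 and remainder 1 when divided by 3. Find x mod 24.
M = 8 × 3 = 24. M₁ = 3, y₁ ≡ 3 mod 8. M₂ = 8, y₂ ≡ 2 mod 3. x = 0×3×3 + 1×8×2 ≡ 16 mod 24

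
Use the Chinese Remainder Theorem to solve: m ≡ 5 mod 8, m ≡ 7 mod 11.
M = 8 × 11 = 88. M₁ = 11, y₁ ≡ 3 mod 8. M₂ = 8, y₂ ≡ 7 mod 11. m = 5×11×3 + 7×8×7 ≡ 29 mod 88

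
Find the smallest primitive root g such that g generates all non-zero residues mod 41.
g = 6. For each prime q|40: 6^{20}≡40, 6^{8}≡10, none ≡ 1, so ord_41(6) = 40 and 6 is a primitive root.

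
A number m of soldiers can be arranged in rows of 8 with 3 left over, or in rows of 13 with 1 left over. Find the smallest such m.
M = 8 × 13 = 104. M₁ = 13, y₁ ≡ 5 (mod 8). M₂ = 8, y₂ ≡ 5 (mod 13). m = 3×13×5 + 1×8×5 ≡ 27 (mod 104)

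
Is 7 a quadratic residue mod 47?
By Euler's criterion: 7^{23} ≡ 1 (mod 47). Since this equals 1, 7 is a QR.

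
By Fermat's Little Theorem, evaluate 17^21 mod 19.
By Fermat: 17^{18} ≡ 1 mod 19. So 17^{21} = 17^{18} · 17^{3} ≡ 17^{3} ≡ 11 mod 19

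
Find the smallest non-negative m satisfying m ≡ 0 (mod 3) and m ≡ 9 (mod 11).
M = 3 × 11 = 33. M₁ = 11, y₁ ≡ 2 (mod 3). M₂ = 3, y₂ ≡ 4 (mod 11). m = 0×11×2 + 9×3×4 ≡ 9 (mod 33)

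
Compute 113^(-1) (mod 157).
Since 157 is prime, by Fermat 113^(-1) ≡ 113^{155} ≡ 132 (mod 157). Verify: 113 × 132 = 14916 ≡ 1 (mod 157)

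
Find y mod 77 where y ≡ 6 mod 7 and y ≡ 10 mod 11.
M = 7 × 11 = 77. M₁ = 11, y₁ ≡ 2 mod 7. M₂ = 7, y₂ ≡ 8 mod 11. y = 6×11×2 + 10×7×8 ≡ 76 mod 77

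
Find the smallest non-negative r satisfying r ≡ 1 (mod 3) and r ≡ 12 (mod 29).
M = 3 × 29 = 87. M₁ = 29, y₁ ≡ 2 (mod 3). M₂ = 3, y₂ ≡ 10 (mod 29). r = 1×29×2 + 12×3×10 ≡ 70 (mod 87)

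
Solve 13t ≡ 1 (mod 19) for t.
Since 19 is prime, by Fermat 13^(-1) ≡ 13^{17} ≡ 3 (mod 19). Verify: 13 × 3 = 39 ≡ 1 (mod 19)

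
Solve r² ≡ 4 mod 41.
The square roots of 4 mod 41 are 2 and 39. Verify: 2² = 4 ≡ 4 mod 41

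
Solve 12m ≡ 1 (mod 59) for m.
Since 59 is prime, by Fermat 12^(-1) ≡ 12^{57} ≡ 5 (mod 59). Verify: 12 × 5 = 60 ≡ 1 (mod 59)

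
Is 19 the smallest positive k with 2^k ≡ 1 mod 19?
Powers of 2 mod 19: 2^1≡2, 2^2≡4, 2^3≡8, 2^4≡16, 2^5≡13, 2^6≡7, 2^7≡14, 2^8≡9, 2^9≡18, 2^10≡17, 2^11≡15, 2^12≡11, 2^13≡3, 2^14≡6, 2^15≡12, 2^16≡5, 2^17≡10, 2^18≡1. Already 2^18≡1, so the order is 18 < 19. No, the actual order is 18.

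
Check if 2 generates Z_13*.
ord_13(2) divides 12. For each prime q|12: 2^{6}≡12, 2^{4}≡3, none ≡ 1. So 2 has order 12 and is a primitive root mod 13.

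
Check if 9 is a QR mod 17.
By Euler's criterion: 9^{8} ≡ 1 (mod 17). Since this equals 1, 9 is a QR.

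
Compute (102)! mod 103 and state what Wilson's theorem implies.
(102)! mod 103 = 102. Since this equals -1 mod 103, Wilson confirms 103 is prime.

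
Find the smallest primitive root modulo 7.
g = 3. For each prime q|6: 3^{3}≡6, 3^{2}≡2, none ≡ 1, so ord_7(3) = 6 and 3 is a primitive root.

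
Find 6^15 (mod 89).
By repeated squaring (mod 89): 6^{1}≡6, 6^{2}≡36, 6^{4}≡50, 6^{8}≡8. Then 6^{15} = 6^{8+4+2+1} ≡ 8 × 50 × 36 × 6 ≡ 70 (mod 89)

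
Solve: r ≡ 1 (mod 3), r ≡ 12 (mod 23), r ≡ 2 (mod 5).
M = 3 × 23 × 5 = 345. M₁ = 115, y₁ ≡ 1 (mod 3). M₂ = 15, y₂ ≡ 20 (mod 23). M₃ = 69, y₃ ≡ 4 (mod 5). r = 1×115×1 + 12×15×20 + 2×69×4 ≡ 127 (mod 345)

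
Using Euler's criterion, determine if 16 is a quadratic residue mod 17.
By Euler's criterion: 16^{8} ≡ 1 (mod 17). Since this equals 1, 16 is a QR.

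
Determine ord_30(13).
Powers of 13 mod 30: 13^1≡13, 13^2≡19, 13^3≡7, 13^4≡1. So the order of 13 is 4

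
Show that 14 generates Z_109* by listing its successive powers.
14^1, 14^2, ..., 14^{108} mod 109: [14, 87, 19, 48, 18, 34, 40, 15, 101, 106, 67, 66, 52, 74, 55, 7, 98, 64, 24, 9, 17, 20, 62, 105, 53, 88, 33, 26, 37, 82, 58, 49, 32, 12, 59, 63, 10, 31, 107, 81, 44, 71, 13, 73, 41, 29, 79, 16, 6, 84, 86, 5, 70, 108, 95, 22, 90, 61, 91, 75, 69, 94, 8, 3, 42, 43, 57, 35, 54, 102, 11, 45, 85, 100, 92, 89, 47, 4, 56, 21, 76, 83, 72, 27, 51, 60, 77, 97, 50, 46, 99, 78, 2, 28, 65, 38, 96, 36, 68, 80, 30, 93, 103, 25, 23, 104, 39, 1]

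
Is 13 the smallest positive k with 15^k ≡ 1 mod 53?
Powers of 15 mod 53: 15^1≡15, 15^2≡13, 15^3≡36, 15^4≡10, 15^5≡44, 15^6≡24, 15^7≡42, 15^8≡47, 15^9≡16, 15^10≡28, 15^11≡49, 15^12≡46, 15^13≡1. First k with 15^k≡1 is k=13. Yes, ord_53(15) = 13.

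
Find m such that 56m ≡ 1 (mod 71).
Since 71 is prime, by Fermat 56^(-1) ≡ 56^{69} ≡ 52 (mod 71). Verify: 56 × 52 = 2912 ≡ 1 (mod 71)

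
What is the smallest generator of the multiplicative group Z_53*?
g = 2. For each prime q|52: 2^{26}≡52, 2^{4}≡16, none ≡ 1, so ord_53(2) = 52 and 2 is a primitive root.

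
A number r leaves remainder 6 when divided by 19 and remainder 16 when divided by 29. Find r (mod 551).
M = 19 × 29 = 551. M₁ = 29, y₁ ≡ 2 (mod 19). M₂ = 19, y₂ ≡ 26 (mod 29). r = 6×29×2 + 16×19×26 ≡ 538 (mod 551)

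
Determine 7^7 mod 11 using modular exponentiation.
By repeated squaring mod 11: 7^{1}≡7, 7^{2}≡5, 7^{4}≡3. Then 7^{7} = 7^{4+2+1} ≡ 3 × 5 × 7 ≡ 6 mod 11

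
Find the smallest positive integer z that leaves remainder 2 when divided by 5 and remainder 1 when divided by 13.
M = 5 × 13 = 65. M₁ = 13, y₁ ≡ 2 (mod 5). M₂ = 5, y₂ ≡ 8 (mod 13). z = 2×13×2 + 1×5×8 ≡ 27 (mod 65)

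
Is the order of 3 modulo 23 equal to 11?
Powers of 3 mod 23: 3^1≡3, 3^2≡9, 3^3≡4, 3^4≡12, 3^5≡13, 3^6≡16, 3^7≡2, 3^8≡6, 3^9≡18, 3^10≡8, 3^11≡1. First k with 3^k≡1 is k=11. Yes, ord_23(3) = 11.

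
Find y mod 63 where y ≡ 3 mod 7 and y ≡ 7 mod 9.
M = 7 × 9 = 63. M₁ = 9, y₁ ≡ 4 mod 7. M₂ = 7, y₂ ≡ 4 mod 9. y = 3×9×4 + 7×7×4 ≡ 52 mod 63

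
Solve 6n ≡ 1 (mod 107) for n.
Since 107 is prime, by Fermat 6^(-1) ≡ 6^{105} ≡ 18 (mod 107). Verify: 6 × 18 = 108 ≡ 1 (mod 107)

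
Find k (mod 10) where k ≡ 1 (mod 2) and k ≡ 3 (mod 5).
M = 2 × 5 = 10. M₁ = 5, y₁ ≡ 1 (mod 2). M₂ = 2, y₂ ≡ 3 (mod 5). k = 1×5×1 + 3×2×3 ≡ 3 (mod 10)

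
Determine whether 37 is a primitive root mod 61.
37^{20} ≡ 1 mod 61 and 20 < 60, so ord_61(37) = 20 ≠ 60 and 37 is not a primitive root.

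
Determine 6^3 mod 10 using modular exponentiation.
6^{3} = 216 ≡ 6 mod 10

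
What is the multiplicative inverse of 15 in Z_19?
Since 19 is prime, by Fermat 15^(-1) ≡ 15^{17} ≡ 14 (mod 19). Verify: 15 × 14 = 210 ≡ 1 (mod 19)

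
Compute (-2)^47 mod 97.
By repeated squaring (mod 97): (-2)^{1}≡95, (-2)^{2}≡4, (-2)^{4}≡16, (-2)^{8}≡62, (-2)^{16}≡61, (-2)^{32}≡35. Then (-2)^{47} = (-2)^{32+8+4+2+1} ≡ 35 × 62 × 16 × 4 × 95 ≡ 48 (mod 97)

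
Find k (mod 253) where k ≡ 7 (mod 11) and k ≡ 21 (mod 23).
M = 11 × 23 = 253. M₁ = 23, y₁ ≡ 1 (mod 11). M₂ = 11, y₂ ≡ 21 (mod 23). k = 7×23×1 + 21×11×21 ≡ 205 (mod 253)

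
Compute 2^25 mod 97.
By repeated squaring mod 97: 2^{1}≡2, 2^{2}≡4, 2^{4}≡16, 2^{8}≡62, 2^{16}≡61. Then 2^{25} = 2^{16+8+1} ≡ 61 × 62 × 2 ≡ 95 mod 97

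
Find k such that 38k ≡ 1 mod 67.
Since 67 is prime, by Fermat 38^(-1) ≡ 38^{65} ≡ 30 mod 67. Verify: 38 × 30 = 1140 ≡ 1 mod 67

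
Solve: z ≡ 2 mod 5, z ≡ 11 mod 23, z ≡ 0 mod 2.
M = 5 × 23 × 2 = 230. M₁ = 46, y₁ ≡ 1 mod 5. M₂ = 10, y₂ ≡ 7 mod 23. M₃ = 115, y₃ ≡ 1 mod 2. z = 2×46×1 + 11×10×7 + 0×115×1 ≡ 172 mod 230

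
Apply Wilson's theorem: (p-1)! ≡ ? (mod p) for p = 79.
By Wilson's theorem, (78)! ≡ -1 ≡ 78 mod 79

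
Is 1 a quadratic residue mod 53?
By Euler's criterion: 1^{26} ≡ 1 mod 53. Since this equals 1, 1 is a QR.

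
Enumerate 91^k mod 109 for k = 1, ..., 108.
91^1, 91^2, ..., 91^{108} mod 109: [91, 106, 54, 9, 56, 82, 50, 81, 68, 84, 14, 75, 67, 102, 17, 21, 58, 46, 44, 80, 86, 87, 69, 66, 11, 20, 76, 49, 99, 71, 30, 5, 19, 94, 52, 45, 62, 83, 32, 78, 13, 93, 70, 48, 8, 74, 85, 105, 72, 12, 2, 73, 103, 108, 18, 3, 55, 100, 53, 27, 59, 28, 41, 25, 95, 34, 42, 7, 92, 88, 51, 63, 65, 29, 23, 22, 40, 43, 98, 89, 33, 60, 10, 38, 79, 104, 90, 15, 57, 64, 47, 26, 77, 31, 96, 16, 39, 61, 101, 35, 24, 4, 37, 97, 107, 36, 6, 1]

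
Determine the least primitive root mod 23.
g = 5. Powers: [5, 2, 10, 4, 20, 8, 17, 16, 11, 9, ...] generates all 22 non-zero residues.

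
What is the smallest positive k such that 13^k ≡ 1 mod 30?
Powers of 13 mod 30: 13^1≡13, 13^2≡19, 13^3≡7, 13^4≡1. So the order of 13 is 4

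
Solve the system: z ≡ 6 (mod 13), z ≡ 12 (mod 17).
M = 13 × 17 = 221. M₁ = 17, y₁ ≡ 10 (mod 13). M₂ = 13, y₂ ≡ 4 (mod 17). z = 6×17×10 + 12×13×4 ≡ 97 (mod 221)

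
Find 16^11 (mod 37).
By repeated squaring (mod 37): 16^{1}≡16, 16^{2}≡34, 16^{4}≡9, 16^{8}≡7. Then 16^{11} = 16^{8+2+1} ≡ 7 × 34 × 16 ≡ 34 (mod 37)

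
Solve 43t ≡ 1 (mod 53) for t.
Since 53 is prime, by Fermat 43^(-1) ≡ 43^{51} ≡ 37 (mod 53). Verify: 43 × 37 = 1591 ≡ 1 (mod 53)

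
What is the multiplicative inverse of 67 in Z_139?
Since 139 is prime, by Fermat 67^(-1) ≡ 67^{137} ≡ 83 (mod 139). Verify: 67 × 83 = 5561 ≡ 1 (mod 139)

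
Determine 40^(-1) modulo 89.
Since 89 is prime, by Fermat 40^(-1) ≡ 40^{87} ≡ 69 mod 89. Verify: 40 × 69 = 2760 ≡ 1 mod 89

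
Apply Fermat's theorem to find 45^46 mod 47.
By Fermat's Little Theorem, 45^{46} ≡ 1 mod 47 since 47 is prime and gcd(45, 47) = 1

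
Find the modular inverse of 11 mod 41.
Since 41 is prime, by Fermat 11^(-1) ≡ 11^{39} ≡ 15 (mod 41). Verify: 11 × 15 = 165 ≡ 1 (mod 41)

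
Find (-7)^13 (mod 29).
By repeated squaring (mod 29): (-7)^{1}≡22, (-7)^{2}≡20, (-7)^{4}≡23, (-7)^{8}≡7. Then (-7)^{13} = (-7)^{8+4+1} ≡ 7 × 23 × 22 ≡ 4 (mod 29)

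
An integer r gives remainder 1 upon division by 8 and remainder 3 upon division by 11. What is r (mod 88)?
M = 8 × 11 = 88. M₁ = 11, y₁ ≡ 3 (mod 8). M₂ = 8, y₂ ≡ 7 (mod 11). r = 1×11×3 + 3×8×7 ≡ 25 (mod 88)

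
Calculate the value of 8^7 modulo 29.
By repeated squaring mod 29: 8^{1}≡8, 8^{2}≡6, 8^{4}≡7. Then 8^{7} = 8^{4+2+1} ≡ 7 × 6 × 8 ≡ 17 mod 29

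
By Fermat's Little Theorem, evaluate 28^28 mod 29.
By Fermat's Little Theorem, 28^{28} ≡ 1 (mod 29) since 29 is prime and gcd(28, 29) = 1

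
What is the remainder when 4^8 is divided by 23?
By repeated squaring (mod 23): 4^{1}≡4, 4^{2}≡16, 4^{4}≡3, 4^{8}≡9. So 4^{8} ≡ 9 (mod 23)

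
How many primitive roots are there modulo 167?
There are φ(167-1) = φ(166) = 82 primitive roots modulo 167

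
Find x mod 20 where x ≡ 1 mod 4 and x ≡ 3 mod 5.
M = 4 × 5 = 20. M₁ = 5, y₁ ≡ 1 mod 4. M₂ = 4, y₂ ≡ 4 mod 5. x = 1×5×1 + 3×4×4 ≡ 13 mod 20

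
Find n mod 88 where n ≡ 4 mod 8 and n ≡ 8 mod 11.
M = 8 × 11 = 88. M₁ = 11, y₁ ≡ 3 mod 8. M₂ = 8, y₂ ≡ 7 mod 11. n = 4×11×3 + 8×8×7 ≡ 52 mod 88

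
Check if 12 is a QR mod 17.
By Euler's criterion: 12^{8} ≡ 16 (mod 17). Since this equals -1 (≡ 16), 12 is not a QR.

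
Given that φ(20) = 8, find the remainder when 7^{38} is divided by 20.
By Euler: 7^{8} ≡ 1 mod 20 since gcd(7, 20) = 1. 38 = 4×8 + 6. So 7^{38} ≡ 7^{6} ≡ 9 mod 20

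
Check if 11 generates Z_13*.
ord_13(11) divides 12. For each prime q|12: 11^{6}≡12, 11^{4}≡3, none ≡ 1. So 11 has order 12 and is a primitive root mod 13.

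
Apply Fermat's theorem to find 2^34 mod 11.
By Fermat: 2^{10} ≡ 1 mod 11. 34 = 3×10 + 4. So 2^{34} ≡ 2^{4} ≡ 5 mod 11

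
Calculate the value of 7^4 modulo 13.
7^{4} = 2401 ≡ 9 mod 13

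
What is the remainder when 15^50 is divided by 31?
Using Fermat: 15^{30} ≡ 1 (mod 31). 50 ≡ 20 (mod 30). So 15^{50} ≡ 15^{20} ≡ 1 (mod 31)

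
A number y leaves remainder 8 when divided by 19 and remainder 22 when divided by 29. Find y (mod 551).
M = 19 × 29 = 551. M₁ = 29, y₁ ≡ 2 (mod 19). M₂ = 19, y₂ ≡ 26 (mod 29). y = 8×29×2 + 22×19×26 ≡ 312 (mod 551)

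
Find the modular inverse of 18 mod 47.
Since 47 is prime, by Fermat 18^(-1) ≡ 18^{45} ≡ 34 (mod 47). Verify: 18 × 34 = 612 ≡ 1 (mod 47)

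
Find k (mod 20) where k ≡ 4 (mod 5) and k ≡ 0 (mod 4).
M = 5 × 4 = 20. M₁ = 4, y₁ ≡ 4 (mod 5). M₂ = 5, y₂ ≡ 1 (mod 4). k = 4×4×4 + 0×5×1 ≡ 4 (mod 20)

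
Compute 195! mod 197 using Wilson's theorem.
(196)! = (195)! × (196) ≡ -1 mod 197. So (195)! ≡ -1 × (196)^(-1) ≡ (-1)×(-1) = 1 mod 197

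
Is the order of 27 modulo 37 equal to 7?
Powers of 27 mod 37: 27^1≡27, 27^2≡26, 27^3≡36, 27^4≡10, 27^5≡11, 27^6≡1. Already 27^6≡1, so the order is 6 < 7. No, the actual order is 6.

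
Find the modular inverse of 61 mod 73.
Since 73 is prime, by Fermat 61^(-1) ≡ 61^{71} ≡ 6 mod 73. Verify: 61 × 6 = 366 ≡ 1 mod 73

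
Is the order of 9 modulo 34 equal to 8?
Powers of 9 mod 34: 9^1≡9, 9^2≡13, 9^3≡15, 9^4≡33, 9^5≡25, 9^6≡21, 9^7≡19, 9^8≡1. First k with 9^k≡1 is k=8. Yes, ord_34(9) = 8.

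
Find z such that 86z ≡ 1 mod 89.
Since 89 is prime, by Fermat 86^(-1) ≡ 86^{87} ≡ 59 mod 89. Verify: 86 × 59 = 5074 ≡ 1 mod 89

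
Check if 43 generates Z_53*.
43^{26} ≡ 1 mod 53 and 26 < 52, so ord_53(43) = 26 ≠ 52 and 43 is not a primitive root.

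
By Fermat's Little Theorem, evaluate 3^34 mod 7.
By Fermat: 3^{6} ≡ 1 mod 7. 34 = 5×6 + 4. So 3^{34} ≡ 3^{4} ≡ 4 mod 7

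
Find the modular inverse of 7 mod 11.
Since 11 is prime, by Fermat 7^(-1) ≡ 7^{9} ≡ 8 mod 11. Verify: 7 × 8 = 56 ≡ 1 mod 11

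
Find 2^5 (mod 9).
By repeated squaring (mod 9): 2^{1}≡2, 2^{2}≡4, 2^{4}≡7. Then 2^{5} = 2^{4+1} ≡ 7 × 2 ≡ 5 (mod 9)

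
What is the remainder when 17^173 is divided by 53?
Using Fermat: 17^{52} ≡ 1 mod 53. 173 ≡ 17 mod 52. So 17^{173} ≡ 17^{17} ≡ 7 mod 53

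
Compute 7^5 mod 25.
By repeated squaring (mod 25): 7^{1}≡7, 7^{2}≡24, 7^{4}≡1. Then 7^{5} = 7^{4+1} ≡ 1 × 7 ≡ 7 (mod 25)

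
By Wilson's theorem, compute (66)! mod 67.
By Wilson's theorem, (66)! ≡ -1 ≡ 66 mod 67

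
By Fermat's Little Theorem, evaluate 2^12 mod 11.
By Fermat: 2^{10} ≡ 1 mod 11. So 2^{12} = 2^{10} · 2^{2} ≡ 2^{2} ≡ 4 mod 11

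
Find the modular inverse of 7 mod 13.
Since 13 is prime, by Fermat 7^(-1) ≡ 7^{11} ≡ 2 mod 13. Verify: 7 × 2 = 14 ≡ 1 mod 13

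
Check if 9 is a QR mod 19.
By Euler's criterion: 9^{9} ≡ 1 (mod 19). Since this equals 1, 9 is a QR.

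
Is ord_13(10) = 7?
Powers of 10 mod 13: 10^1≡10, 10^2≡9, 10^3≡12, 10^4≡3, 10^5≡4, 10^6≡1. Already 10^6≡1, so the order is 6 < 7. No, the actual order is 6.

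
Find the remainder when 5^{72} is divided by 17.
By Fermat: 5^{16} ≡ 1 mod 17. 72 = 4×16 + 8. So 5^{72} ≡ 5^{8} ≡ 16 mod 17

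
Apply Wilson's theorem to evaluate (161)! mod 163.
(162)! = (161)! × (162) ≡ -1 (mod 163). So (161)! ≡ -1 × (162)^(-1) ≡ (-1)×(-1) = 1 (mod 163)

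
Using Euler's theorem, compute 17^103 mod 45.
By Euler: 17^{24} ≡ 1 (mod 45) since gcd(17, 45) = 1. 103 = 4×24 + 7. So 17^{103} ≡ 17^{7} ≡ 8 (mod 45)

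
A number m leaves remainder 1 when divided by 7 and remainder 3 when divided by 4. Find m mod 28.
M = 7 × 4 = 28. M₁ = 4, y₁ ≡ 2 mod 7. M₂ = 7, y₂ ≡ 3 mod 4. m = 1×4×2 + 3×7×3 ≡ 15 mod 28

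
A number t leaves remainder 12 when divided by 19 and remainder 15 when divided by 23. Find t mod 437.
M = 19 × 23 = 437. M₁ = 23, y₁ ≡ 5 mod 19. M₂ = 19, y₂ ≡ 17 mod 23. t = 12×23×5 + 15×19×17 ≡ 107 mod 437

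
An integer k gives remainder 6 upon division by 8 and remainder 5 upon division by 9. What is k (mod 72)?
M = 8 × 9 = 72. M₁ = 9, y₁ ≡ 1 (mod 8). M₂ = 8, y₂ ≡ 8 (mod 9). k = 6×9×1 + 5×8×8 ≡ 14 (mod 72)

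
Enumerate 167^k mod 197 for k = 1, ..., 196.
167^1, 167^2, ..., 167^{196} mod 197: [167, 112, 186, 133, 147, 121, 113, 156, 48, 136, 57, 63, 80, 161, 95, 105, 2, 137, 27, 175, 69, 97, 45, 29, 115, 96, 75, 114, 126, 160, 125, 190, 13, 4, 77, 54, 153, 138, 194, 90, 58, 33, 192, 150, 31, 55, 123, 53, 183, 26, 8, 154, 108, 109, 79, 191, 180, 116, 66, 187, 103, 62, 110, 49, 106, 169, 52, 16, 111, 19, 21, 158, 185, 163, 35, 132, 177, 9, 124, 23, 98, 15, 141, 104, 32, 25, 38, 42, 119, 173, 129, 70, 67, 157, 18, 51, 46, 196, 30, 85, 11, 64, 50, 76, 84, 41, 149, 61, 140, 134, 117, 36, 102, 92, 195, 60, 170, 22, 128, 100, 152, 168, 82, 101, 122, 83, 71, 37, 72, 7, 184, 193, 120, 143, 44, 59, 3, 107, 139, 164, 5, 47, 166, 142, 74, 144, 14, 171, 189, 43, 89, 88, 118, 6, 17, 81, 131, 10, 94, 135, 87, 148, 91, 28, 145, 181, 86, 178, 176, 39, 12, 34, 162, 65, 20, 188, 73, 174, 99, 182, 56, 93, 165, 172, 159, 155, 78, 24, 68, 127, 130, 40, 179, 146, 151, 1]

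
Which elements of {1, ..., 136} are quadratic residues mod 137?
Quadratic residues modulo 137: {1, 2, 4, 7, 8, 9, 11, 14, 15, 16, 17, 18, 19, 22, 25, 28, 30, 32, 34, 36, 37, 38, 39, 44, 49, 50, 56, 59, 60, 61, 63, 64, 65, 68, 69, 72, 73, 74, 76, 77, 78, 81, 87, 88, 93, 98, 99, 100, 101, 103, 105, 107, 109, 112, 115, 118, 119, 120, 121, 122, 123, 126, 128, 129, 130, 133, 135, 136}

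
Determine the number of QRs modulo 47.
The squaring map on Z_47* is 2-to-1, so there are (46)/2 = 23 QRs.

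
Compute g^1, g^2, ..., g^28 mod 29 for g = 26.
26^1, 26^2, ..., 26^{28} mod 29: [26, 9, 2, 23, 18, 4, 17, 7, 8, 5, 14, 16, 10, 28, 3, 20, 27, 6, 11, 25, 12, 22, 21, 24, 15, 13, 19, 1]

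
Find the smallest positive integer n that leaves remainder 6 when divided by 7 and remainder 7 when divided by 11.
M = 7 × 11 = 77. M₁ = 11, y₁ ≡ 2 (mod 7). M₂ = 7, y₂ ≡ 8 (mod 11). n = 6×11×2 + 7×7×8 ≡ 62 (mod 77)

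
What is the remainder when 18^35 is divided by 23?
Using Fermat: 18^{22} ≡ 1 mod 23. 35 ≡ 13 mod 22. So 18^{35} ≡ 18^{13} ≡ 2 mod 23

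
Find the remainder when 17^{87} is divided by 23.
By Fermat: 17^{22} ≡ 1 (mod 23). 87 = 3×22 + 21. So 17^{87} ≡ 17^{21} ≡ 19 (mod 23)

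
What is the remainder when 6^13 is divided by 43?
By repeated squaring mod 43: 6^{1}≡6, 6^{2}≡36, 6^{4}≡6, 6^{8}≡36. Then 6^{13} = 6^{8+4+1} ≡ 36 × 6 × 6 ≡ 6 mod 43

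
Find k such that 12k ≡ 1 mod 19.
Since 19 is prime, by Fermat 12^(-1) ≡ 12^{17} ≡ 8 mod 19. Verify: 12 × 8 = 96 ≡ 1 mod 19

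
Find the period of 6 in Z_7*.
Powers of 6 mod 7: 6^1≡6, 6^2≡1. ord_7(6) = 2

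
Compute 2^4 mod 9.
2^{4} = 16 ≡ 7 mod 9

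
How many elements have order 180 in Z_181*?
There are φ(181-1) = φ(180) = 48 primitive roots modulo 181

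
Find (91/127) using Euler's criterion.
(91/127) = 91^{63} mod 127 = -1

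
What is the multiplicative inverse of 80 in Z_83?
Since 83 is prime, by Fermat 80^(-1) ≡ 80^{81} ≡ 55 (mod 83). Verify: 80 × 55 = 4400 ≡ 1 (mod 83)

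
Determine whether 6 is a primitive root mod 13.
ord_13(6) divides 12. For each prime q|12: 6^{6}≡12, 6^{4}≡9, none ≡ 1. So 6 has order 12 and is a primitive root mod 13.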